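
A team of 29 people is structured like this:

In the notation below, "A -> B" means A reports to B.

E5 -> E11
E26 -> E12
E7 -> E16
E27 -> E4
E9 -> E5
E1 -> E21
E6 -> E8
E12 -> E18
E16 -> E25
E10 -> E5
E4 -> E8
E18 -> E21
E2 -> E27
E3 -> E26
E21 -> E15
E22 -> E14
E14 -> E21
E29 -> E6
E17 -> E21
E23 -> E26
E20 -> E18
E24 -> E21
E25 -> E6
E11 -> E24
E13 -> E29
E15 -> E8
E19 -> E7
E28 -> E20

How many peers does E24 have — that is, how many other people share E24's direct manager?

4

E24 reports to E21. E21's other direct reports are E17, E18, E1, E14 — 4 peers.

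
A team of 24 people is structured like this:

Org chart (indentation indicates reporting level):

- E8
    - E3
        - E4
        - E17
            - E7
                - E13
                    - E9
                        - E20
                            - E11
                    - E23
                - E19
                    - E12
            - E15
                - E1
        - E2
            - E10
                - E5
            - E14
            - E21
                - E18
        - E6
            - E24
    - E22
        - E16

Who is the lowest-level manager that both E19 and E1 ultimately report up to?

E17

E19's chain of managers is E7, E17, E3, E8. E1's chain of managers is E15, E17, E3, E8. The first manager that appears in both chains is E17.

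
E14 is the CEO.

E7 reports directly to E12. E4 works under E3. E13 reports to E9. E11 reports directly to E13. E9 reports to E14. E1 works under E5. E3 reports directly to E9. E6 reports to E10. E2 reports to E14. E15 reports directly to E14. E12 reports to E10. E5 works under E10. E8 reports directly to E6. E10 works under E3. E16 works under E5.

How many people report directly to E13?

E13 directly manages E11. That is 1 direct report.

1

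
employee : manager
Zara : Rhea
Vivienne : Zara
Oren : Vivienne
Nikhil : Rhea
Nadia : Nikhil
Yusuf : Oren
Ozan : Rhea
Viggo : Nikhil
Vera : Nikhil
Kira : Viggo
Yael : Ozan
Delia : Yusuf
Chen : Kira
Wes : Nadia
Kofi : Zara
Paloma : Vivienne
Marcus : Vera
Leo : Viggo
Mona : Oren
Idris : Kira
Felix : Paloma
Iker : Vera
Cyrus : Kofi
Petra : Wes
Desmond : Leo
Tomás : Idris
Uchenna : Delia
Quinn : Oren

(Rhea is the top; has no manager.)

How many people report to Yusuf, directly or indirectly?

Yusuf directly manages Delia. Under Delia: Uchenna (1). That's 2 in total.

2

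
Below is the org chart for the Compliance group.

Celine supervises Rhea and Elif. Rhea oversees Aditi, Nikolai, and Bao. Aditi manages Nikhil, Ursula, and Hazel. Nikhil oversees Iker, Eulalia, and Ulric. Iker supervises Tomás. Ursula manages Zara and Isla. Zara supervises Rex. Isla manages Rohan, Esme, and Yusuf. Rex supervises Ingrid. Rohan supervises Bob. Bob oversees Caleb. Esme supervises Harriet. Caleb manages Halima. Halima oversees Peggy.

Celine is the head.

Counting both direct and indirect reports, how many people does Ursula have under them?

Ursula directly manages Zara, Isla. Under Zara: Rex, Ingrid (2). Under Isla: Yusuf, Esme, Harriet, Rohan, Bob, Caleb, Halima, Peggy (8). So Ursula's organization is 2 direct reports plus everyone under them: 3 + 9 = 12.

12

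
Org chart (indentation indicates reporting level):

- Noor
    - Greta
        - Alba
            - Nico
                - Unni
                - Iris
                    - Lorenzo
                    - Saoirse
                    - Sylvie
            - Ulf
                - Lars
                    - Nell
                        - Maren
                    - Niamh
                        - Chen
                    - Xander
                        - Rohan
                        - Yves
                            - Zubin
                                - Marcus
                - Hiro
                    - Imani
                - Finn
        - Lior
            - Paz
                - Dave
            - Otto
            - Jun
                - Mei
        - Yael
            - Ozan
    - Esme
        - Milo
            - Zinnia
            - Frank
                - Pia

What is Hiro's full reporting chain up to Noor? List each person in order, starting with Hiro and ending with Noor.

Hiro -> Ulf -> Alba -> Greta -> Noor

Hiro reports to Ulf. Ulf reports to Alba. Alba reports to Greta. Greta reports to Noor. Noor is at the top.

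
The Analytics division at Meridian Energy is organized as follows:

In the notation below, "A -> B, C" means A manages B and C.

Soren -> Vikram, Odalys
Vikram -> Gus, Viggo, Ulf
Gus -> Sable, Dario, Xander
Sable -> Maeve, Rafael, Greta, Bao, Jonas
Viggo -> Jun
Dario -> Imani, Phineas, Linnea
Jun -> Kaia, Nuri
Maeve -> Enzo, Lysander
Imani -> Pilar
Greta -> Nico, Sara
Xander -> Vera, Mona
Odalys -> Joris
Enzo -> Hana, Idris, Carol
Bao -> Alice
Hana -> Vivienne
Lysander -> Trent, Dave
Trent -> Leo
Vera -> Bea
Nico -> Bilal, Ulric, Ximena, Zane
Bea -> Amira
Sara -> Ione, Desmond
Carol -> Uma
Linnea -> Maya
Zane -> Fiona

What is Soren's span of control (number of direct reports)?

2

Soren directly manages Vikram, Odalys. That is 2 direct reports.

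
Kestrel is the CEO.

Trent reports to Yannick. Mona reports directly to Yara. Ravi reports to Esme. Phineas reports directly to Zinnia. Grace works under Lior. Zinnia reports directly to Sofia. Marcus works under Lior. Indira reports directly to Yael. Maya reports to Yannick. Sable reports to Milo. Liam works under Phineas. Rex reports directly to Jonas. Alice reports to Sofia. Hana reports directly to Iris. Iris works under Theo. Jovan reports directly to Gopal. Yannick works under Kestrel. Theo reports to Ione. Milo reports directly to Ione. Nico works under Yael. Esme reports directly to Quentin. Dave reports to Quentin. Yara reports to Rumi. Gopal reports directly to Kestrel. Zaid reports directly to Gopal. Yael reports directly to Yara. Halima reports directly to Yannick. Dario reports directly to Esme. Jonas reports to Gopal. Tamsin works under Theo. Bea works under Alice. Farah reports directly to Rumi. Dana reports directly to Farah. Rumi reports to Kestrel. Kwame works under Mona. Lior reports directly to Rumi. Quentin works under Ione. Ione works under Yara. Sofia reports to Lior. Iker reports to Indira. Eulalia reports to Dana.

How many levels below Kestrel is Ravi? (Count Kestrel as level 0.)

6

Chain from Ravi up to Kestrel: Ravi → Esme → Quentin → Ione → Yara → Rumi → Kestrel. That is 6 steps up, so Ravi is 6 levels below Kestrel.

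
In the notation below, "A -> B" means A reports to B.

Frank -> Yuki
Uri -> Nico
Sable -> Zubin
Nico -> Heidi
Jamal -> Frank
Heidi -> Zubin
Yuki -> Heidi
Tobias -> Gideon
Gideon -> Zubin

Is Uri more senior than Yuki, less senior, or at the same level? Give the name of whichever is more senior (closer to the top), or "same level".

Uri is 3 levels below Zubin; Yuki is 2. Yuki is higher.

Yuki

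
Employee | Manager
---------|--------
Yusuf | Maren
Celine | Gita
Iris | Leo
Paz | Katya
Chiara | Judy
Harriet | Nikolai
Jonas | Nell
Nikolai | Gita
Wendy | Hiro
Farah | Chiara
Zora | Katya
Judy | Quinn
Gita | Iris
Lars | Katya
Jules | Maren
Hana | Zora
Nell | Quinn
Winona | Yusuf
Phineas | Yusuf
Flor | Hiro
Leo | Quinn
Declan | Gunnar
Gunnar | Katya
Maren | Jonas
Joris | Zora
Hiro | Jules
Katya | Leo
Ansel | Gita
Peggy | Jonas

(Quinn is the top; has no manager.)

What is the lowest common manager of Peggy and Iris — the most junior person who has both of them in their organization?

Peggy's chain of managers is Jonas, Nell, Quinn. Iris's chain of managers is Leo, Quinn. The first manager that appears in both chains is Quinn.

Quinn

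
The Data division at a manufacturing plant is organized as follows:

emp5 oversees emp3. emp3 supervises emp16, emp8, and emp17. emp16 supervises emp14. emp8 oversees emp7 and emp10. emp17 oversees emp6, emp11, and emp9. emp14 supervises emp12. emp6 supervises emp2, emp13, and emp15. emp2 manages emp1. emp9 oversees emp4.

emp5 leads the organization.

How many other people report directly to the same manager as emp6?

emp6 reports to emp17. emp17's other direct reports are emp11, emp9 — 2 peers.

2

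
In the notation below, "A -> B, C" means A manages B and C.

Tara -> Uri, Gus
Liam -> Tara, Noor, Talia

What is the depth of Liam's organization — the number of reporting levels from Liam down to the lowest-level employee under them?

2

The longest chain under Liam runs Liam → Tara → Gus, which is 2 levels below Liam.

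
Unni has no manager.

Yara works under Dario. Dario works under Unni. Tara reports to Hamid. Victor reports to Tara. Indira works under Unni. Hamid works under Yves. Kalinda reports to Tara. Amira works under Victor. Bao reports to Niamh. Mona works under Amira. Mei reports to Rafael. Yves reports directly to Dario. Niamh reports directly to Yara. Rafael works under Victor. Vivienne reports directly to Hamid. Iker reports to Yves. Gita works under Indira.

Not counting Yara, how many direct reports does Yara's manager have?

Yara reports to Dario. Dario's other direct reports are Yves — 1 peer.

1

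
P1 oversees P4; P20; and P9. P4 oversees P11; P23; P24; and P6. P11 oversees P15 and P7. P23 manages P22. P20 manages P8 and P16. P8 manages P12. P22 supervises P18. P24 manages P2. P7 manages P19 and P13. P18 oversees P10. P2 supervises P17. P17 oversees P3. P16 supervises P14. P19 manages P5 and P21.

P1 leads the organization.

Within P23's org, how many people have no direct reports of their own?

The only person in P23's organization with no one reporting to them is P10. That is 1.

1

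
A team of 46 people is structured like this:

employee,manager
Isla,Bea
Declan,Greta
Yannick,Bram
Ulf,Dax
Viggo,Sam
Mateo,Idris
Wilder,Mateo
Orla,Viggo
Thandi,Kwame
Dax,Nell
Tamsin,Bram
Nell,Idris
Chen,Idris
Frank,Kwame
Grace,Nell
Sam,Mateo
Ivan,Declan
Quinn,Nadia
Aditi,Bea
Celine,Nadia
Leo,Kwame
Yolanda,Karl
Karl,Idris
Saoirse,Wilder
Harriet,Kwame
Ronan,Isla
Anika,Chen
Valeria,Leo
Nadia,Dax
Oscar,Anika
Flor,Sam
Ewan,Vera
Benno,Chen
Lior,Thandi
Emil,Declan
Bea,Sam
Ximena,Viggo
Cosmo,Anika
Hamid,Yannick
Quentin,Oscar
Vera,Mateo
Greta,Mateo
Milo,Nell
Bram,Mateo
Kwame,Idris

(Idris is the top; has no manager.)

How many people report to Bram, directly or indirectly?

Bram directly manages Yannick, Tamsin. Under Yannick: Hamid (1). Tamsin has no reports. So Bram's organization is 2 direct reports plus everyone under them: 2 + 1 = 3.

3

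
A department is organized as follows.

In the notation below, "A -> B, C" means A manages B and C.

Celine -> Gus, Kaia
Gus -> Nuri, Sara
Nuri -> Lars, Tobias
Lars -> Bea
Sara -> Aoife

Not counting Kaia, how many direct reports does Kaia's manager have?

Kaia reports to Celine. Celine's other direct reports are Gus — 1 peer.

1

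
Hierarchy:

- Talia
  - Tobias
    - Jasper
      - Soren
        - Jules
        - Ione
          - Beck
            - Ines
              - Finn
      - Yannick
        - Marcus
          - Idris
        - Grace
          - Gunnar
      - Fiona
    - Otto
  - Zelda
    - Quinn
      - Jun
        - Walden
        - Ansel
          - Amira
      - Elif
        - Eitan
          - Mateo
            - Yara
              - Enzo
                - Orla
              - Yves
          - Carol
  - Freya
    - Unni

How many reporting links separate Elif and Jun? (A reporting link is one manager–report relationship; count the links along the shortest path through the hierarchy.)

2

Elif is 1 level below Quinn, and Jun is 1 level below Quinn (their lowest common manager). The shortest path runs up from Elif to Quinn and back down to Jun: 1 + 1 = 2 links.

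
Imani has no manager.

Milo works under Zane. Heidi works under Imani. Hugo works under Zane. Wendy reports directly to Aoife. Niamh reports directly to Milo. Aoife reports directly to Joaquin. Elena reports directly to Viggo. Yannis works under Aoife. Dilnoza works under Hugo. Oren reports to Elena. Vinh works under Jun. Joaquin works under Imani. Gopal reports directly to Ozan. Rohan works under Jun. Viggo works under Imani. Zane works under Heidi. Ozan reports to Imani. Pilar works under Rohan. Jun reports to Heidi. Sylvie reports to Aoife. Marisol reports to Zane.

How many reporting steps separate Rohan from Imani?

3

Chain from Rohan up to Imani: Rohan → Jun → Heidi → Imani. That is 3 steps up, so Rohan is 3 levels below Imani.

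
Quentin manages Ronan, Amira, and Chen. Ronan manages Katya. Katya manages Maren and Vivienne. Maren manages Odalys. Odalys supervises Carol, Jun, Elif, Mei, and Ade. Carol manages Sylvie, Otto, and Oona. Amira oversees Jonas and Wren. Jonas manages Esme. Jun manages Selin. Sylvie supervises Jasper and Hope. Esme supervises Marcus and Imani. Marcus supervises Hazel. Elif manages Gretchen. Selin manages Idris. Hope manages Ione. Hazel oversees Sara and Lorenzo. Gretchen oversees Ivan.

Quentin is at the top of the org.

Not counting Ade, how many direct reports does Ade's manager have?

Ade reports to Odalys. Odalys's other direct reports are Carol, Jun, Elif, Mei — 4 peers.

4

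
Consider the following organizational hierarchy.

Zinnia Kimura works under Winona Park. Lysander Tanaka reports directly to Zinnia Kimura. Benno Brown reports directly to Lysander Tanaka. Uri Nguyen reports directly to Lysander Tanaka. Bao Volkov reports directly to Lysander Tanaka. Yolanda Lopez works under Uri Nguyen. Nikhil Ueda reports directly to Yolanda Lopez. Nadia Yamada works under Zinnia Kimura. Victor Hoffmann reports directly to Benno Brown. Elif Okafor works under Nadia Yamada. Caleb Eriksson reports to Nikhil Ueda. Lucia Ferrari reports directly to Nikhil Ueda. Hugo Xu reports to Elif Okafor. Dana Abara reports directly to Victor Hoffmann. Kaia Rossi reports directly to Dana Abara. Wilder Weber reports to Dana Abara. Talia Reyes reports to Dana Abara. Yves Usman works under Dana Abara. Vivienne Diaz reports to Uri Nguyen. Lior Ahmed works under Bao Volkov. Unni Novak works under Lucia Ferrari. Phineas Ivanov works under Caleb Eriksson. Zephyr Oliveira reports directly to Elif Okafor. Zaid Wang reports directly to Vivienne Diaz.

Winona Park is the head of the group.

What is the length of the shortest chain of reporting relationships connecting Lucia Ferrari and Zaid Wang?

Lucia Ferrari is 3 levels below Uri Nguyen, and Zaid Wang is 2 levels below Uri Nguyen (their lowest common manager). The shortest path runs up from Lucia Ferrari to Uri Nguyen and back down to Zaid Wang: 3 + 2 = 5 links.

5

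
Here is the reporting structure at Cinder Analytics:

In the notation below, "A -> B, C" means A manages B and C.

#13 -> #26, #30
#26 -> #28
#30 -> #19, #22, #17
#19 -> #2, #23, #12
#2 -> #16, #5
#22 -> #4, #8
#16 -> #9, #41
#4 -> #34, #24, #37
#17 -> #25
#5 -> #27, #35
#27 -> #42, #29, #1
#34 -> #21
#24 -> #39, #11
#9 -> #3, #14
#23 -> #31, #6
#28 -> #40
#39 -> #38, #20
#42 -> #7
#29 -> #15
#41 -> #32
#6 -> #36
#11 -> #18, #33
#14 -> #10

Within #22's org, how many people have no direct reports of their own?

7

The people in #22's organization with no one reporting to them are #8, #37, #33, #18, #20, #38, #21. That is 7.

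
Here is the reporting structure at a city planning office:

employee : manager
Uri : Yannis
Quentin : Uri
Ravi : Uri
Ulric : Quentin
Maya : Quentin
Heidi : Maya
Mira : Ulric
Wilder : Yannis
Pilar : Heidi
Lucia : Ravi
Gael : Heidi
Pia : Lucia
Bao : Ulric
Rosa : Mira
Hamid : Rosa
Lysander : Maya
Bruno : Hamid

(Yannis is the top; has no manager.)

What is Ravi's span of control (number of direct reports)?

Ravi directly manages Lucia. That is 1 direct report.

1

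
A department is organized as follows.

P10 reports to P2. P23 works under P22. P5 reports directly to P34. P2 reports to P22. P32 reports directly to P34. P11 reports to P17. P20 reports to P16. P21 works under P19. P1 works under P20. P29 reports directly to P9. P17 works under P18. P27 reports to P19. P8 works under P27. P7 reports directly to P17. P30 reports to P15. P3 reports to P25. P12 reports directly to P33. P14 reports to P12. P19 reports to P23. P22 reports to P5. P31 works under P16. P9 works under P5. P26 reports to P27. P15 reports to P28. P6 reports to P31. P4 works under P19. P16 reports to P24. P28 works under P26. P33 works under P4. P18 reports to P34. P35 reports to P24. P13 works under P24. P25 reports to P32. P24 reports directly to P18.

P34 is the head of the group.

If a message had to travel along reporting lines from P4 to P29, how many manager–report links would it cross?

6

P4 is 4 levels below P5, and P29 is 2 levels below P5 (their lowest common manager). The shortest path runs up from P4 to P5 and back down to P29: 4 + 2 = 6 links.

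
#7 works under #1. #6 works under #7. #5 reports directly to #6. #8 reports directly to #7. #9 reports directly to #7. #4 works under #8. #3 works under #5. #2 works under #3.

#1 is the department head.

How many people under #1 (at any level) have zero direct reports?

3

The people in #1's organization with no one reporting to them are #9, #4, #2. That is 3.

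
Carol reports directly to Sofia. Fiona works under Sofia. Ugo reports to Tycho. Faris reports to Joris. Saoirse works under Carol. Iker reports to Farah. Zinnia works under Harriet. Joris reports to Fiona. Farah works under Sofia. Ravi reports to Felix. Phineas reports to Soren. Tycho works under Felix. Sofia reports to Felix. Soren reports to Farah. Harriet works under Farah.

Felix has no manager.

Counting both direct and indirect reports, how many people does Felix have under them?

15

Felix directly manages Sofia, Tycho, Ravi. Under Sofia: Carol, Saoirse, Farah, Iker, Harriet, Zinnia, Soren, Phineas, Fiona, Joris, Faris (11). Under Tycho: Ugo (1). Ravi has no reports. So Felix's organization is 3 direct reports plus everyone under them: 12 + 2 + 1 = 15.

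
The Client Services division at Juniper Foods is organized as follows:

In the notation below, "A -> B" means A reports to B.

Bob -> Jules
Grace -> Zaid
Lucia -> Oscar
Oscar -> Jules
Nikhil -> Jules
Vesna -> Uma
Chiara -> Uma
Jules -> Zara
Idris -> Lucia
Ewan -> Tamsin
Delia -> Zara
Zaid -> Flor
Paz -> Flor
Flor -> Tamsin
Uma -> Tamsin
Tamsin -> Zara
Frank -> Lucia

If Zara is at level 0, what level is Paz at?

3

Chain from Paz up to Zara: Paz → Flor → Tamsin → Zara. That is 3 steps up, so Paz is 3 levels below Zara.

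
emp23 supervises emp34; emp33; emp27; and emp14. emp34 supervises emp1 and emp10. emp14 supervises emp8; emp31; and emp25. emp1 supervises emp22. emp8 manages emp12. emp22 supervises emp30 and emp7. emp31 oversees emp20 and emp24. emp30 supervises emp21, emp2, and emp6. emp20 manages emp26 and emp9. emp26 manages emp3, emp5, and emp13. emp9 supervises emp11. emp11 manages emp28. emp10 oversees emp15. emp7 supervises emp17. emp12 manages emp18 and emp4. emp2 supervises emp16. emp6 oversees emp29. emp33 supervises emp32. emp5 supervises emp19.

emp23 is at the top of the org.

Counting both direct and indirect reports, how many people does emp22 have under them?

8

emp22 directly manages emp30, emp7. Under emp30: emp6, emp29, emp2, emp16, emp21 (5). Under emp7: emp17 (1). So emp22's organization is 2 direct reports plus everyone under them: 6 + 2 = 8.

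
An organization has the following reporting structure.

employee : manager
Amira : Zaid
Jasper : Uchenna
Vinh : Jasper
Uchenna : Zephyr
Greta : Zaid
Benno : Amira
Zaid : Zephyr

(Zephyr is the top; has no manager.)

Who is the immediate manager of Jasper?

Jasper reports directly to Uchenna.

Uchenna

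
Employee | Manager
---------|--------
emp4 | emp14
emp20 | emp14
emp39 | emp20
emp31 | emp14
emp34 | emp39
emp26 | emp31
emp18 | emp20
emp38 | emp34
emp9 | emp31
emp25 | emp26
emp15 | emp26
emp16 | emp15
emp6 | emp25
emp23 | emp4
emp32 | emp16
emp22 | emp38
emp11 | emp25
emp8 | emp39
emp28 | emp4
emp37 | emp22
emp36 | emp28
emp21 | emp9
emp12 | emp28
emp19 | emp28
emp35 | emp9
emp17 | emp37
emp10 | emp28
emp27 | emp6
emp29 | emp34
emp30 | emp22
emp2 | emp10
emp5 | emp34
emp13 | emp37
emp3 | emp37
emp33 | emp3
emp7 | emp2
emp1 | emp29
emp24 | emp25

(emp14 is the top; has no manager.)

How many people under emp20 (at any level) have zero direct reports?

The people in emp20's organization with no one reporting to them are emp18, emp8, emp5, emp1, emp30, emp33, emp13, emp17. That is 8.

8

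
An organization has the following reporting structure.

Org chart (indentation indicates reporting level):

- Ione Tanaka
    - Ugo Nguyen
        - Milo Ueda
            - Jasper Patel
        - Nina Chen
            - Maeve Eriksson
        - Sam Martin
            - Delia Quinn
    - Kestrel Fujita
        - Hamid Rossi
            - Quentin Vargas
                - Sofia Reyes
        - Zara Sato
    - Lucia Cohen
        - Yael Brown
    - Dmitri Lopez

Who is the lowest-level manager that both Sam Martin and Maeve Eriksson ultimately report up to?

Ugo Nguyen

Sam Martin's chain of managers is Ugo Nguyen, Ione Tanaka. Maeve Eriksson's chain of managers is Nina Chen, Ugo Nguyen, Ione Tanaka. The first manager that appears in both chains is Ugo Nguyen.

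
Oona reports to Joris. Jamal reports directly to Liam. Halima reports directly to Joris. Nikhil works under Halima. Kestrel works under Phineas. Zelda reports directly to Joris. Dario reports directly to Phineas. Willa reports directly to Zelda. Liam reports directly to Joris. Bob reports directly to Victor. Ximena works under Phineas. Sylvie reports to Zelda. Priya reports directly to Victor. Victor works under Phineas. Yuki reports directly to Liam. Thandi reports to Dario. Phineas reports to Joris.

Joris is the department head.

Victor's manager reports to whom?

Victor reports to Phineas, and Phineas reports to Joris. So Victor's skip-level manager is Joris.

Joris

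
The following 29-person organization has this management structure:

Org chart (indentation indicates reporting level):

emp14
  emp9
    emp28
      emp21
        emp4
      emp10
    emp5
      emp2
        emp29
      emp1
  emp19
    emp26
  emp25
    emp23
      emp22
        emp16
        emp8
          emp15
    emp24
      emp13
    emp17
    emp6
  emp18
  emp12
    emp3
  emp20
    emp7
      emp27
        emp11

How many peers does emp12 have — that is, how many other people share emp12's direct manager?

emp12 reports to emp14. emp14's other direct reports are emp9, emp19, emp25, emp18, emp20 — 5 peers.

5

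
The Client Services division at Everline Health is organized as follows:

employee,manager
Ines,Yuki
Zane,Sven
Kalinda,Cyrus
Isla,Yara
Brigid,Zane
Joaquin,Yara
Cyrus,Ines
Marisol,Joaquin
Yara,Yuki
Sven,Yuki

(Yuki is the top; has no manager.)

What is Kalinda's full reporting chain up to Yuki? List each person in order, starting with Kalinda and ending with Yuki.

Kalinda reports to Cyrus. Cyrus reports to Ines. Ines reports to Yuki. Yuki is at the top.

Kalinda -> Cyrus -> Ines -> Yuki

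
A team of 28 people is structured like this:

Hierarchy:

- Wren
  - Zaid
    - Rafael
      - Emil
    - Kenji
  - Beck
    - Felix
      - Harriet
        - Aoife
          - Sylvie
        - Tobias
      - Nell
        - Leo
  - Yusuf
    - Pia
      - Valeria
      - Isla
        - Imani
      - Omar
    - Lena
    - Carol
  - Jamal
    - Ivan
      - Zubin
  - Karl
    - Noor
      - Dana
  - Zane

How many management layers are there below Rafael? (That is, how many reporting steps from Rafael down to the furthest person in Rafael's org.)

The longest chain under Rafael runs Rafael → Emil, which is 1 level below Rafael.

1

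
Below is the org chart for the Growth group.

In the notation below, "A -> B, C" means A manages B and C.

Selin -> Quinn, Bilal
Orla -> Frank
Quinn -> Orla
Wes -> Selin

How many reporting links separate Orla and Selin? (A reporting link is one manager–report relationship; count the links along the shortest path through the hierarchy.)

2

Orla is in Selin's organization: the chain from Orla up to Selin is Orla → Quinn → Selin, which is 2 links.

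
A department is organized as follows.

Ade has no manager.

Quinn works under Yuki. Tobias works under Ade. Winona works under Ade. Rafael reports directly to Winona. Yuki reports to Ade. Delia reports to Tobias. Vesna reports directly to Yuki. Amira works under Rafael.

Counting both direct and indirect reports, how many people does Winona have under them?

Winona directly manages Rafael. Under Rafael: Amira (1). That's 2 in total.

2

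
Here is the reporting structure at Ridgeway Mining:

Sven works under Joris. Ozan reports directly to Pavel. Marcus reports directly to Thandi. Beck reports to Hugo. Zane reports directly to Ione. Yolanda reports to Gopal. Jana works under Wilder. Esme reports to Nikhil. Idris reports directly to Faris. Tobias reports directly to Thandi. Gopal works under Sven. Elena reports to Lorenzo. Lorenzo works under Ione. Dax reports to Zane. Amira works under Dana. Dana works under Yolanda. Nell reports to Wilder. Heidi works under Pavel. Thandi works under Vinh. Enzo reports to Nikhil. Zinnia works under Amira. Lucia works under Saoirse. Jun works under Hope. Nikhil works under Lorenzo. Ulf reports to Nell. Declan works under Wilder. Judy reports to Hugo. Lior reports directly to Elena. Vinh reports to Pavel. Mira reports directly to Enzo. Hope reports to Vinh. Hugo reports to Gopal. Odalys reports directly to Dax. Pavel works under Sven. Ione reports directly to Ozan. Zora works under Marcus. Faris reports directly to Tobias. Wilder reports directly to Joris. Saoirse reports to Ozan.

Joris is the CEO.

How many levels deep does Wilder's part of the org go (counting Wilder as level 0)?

The longest chain under Wilder runs Wilder → Nell → Ulf, which is 2 levels below Wilder.

2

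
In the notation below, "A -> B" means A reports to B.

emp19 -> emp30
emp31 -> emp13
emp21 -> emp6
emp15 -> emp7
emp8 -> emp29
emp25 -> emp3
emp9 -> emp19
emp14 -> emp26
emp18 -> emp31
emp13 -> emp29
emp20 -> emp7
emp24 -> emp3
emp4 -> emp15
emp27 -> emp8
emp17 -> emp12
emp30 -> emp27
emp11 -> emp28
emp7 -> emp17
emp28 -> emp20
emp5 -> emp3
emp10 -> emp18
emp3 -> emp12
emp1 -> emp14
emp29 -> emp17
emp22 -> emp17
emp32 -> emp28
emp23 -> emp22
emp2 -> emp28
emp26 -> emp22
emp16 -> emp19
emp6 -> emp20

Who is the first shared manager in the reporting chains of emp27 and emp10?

emp29

emp27's chain of managers is emp8, emp29, emp17, emp12. emp10's chain of managers is emp18, emp31, emp13, emp29, emp17, emp12. The first manager that appears in both chains is emp29.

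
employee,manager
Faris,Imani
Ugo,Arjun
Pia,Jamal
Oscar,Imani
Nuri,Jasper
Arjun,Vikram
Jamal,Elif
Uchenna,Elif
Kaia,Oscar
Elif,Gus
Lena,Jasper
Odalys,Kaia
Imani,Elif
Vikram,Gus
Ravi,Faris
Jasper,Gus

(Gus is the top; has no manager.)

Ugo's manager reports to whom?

Vikram

Ugo reports to Arjun, and Arjun reports to Vikram. So Ugo's skip-level manager is Vikram.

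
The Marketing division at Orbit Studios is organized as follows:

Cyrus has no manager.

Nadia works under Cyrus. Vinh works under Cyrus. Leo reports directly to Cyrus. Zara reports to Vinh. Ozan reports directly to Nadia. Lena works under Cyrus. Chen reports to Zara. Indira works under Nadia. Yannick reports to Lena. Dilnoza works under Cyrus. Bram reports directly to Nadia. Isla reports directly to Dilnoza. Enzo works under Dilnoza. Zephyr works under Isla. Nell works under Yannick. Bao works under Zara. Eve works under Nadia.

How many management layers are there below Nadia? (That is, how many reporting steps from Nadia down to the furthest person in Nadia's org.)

The longest chain under Nadia runs Nadia → Eve, which is 1 level below Nadia.

1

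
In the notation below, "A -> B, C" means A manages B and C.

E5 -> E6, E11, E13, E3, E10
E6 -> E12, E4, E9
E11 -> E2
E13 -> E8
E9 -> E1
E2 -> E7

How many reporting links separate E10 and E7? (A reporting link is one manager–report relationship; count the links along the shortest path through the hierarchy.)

4

E10 is 1 level below E5, and E7 is 3 levels below E5 (their lowest common manager). The shortest path runs up from E10 to E5 and back down to E7: 1 + 3 = 4 links.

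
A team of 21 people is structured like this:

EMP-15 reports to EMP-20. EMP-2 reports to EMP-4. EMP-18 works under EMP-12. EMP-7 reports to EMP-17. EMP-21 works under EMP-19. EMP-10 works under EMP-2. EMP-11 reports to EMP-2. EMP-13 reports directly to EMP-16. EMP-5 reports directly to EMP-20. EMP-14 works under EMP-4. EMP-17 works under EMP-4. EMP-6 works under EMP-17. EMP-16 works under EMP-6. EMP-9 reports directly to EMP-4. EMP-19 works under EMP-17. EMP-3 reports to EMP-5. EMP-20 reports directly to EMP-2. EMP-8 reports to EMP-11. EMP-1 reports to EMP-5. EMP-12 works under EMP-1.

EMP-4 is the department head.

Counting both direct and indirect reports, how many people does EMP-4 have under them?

20

EMP-4 directly manages EMP-17, EMP-9, EMP-2, EMP-14. Under EMP-17: EMP-7, EMP-6, EMP-16, EMP-13, EMP-19, EMP-21 (6). EMP-9 has no reports. Under EMP-2: EMP-11, EMP-8, EMP-10, EMP-20, EMP-15, EMP-5, EMP-1, EMP-12, EMP-18, EMP-3 (10). EMP-14 has no reports. So EMP-4's organization is 4 direct reports plus everyone under them: 7 + 1 + 11 + 1 = 20.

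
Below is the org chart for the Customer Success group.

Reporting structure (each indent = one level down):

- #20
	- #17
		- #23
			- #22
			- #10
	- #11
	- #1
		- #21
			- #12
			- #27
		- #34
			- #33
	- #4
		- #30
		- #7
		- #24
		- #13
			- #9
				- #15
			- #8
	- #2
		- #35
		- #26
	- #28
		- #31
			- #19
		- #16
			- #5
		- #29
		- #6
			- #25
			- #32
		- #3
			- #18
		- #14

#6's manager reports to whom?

#20

#6 reports to #28, and #28 reports to #20. So #6's skip-level manager is #20.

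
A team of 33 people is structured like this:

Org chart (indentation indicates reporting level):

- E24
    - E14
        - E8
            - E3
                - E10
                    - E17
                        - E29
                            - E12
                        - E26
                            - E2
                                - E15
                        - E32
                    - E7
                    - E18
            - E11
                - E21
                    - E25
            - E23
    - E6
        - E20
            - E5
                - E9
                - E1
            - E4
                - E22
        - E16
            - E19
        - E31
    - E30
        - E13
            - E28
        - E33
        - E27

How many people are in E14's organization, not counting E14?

16

E14 directly manages E8. Under E8: E23, E11, E21, E25, E3, E10, E18, E7, E17, E32, E26, E2, E15, E29, E12 (15). That's 16 in total.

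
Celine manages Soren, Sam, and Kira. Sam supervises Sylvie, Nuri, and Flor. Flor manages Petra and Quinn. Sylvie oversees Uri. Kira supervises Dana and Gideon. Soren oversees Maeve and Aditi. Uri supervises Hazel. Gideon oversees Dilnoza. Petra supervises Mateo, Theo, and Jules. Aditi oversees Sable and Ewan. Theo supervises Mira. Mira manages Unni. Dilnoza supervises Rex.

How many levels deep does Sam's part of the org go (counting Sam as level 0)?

5

The longest chain under Sam runs Sam → Flor → Petra → Theo → Mira → Unni, which is 5 levels below Sam.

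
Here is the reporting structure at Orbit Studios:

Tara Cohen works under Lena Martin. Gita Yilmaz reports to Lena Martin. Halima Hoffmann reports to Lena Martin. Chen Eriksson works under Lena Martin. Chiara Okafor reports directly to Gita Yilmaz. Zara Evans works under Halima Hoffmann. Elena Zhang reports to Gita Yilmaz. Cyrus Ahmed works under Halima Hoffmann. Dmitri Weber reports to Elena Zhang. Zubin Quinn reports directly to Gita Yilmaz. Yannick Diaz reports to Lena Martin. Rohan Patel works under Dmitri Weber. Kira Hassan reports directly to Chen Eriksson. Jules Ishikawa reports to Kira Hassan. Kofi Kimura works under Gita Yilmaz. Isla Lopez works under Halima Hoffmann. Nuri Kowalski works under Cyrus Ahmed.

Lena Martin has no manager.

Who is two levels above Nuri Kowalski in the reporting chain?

Nuri Kowalski reports to Cyrus Ahmed, and Cyrus Ahmed reports to Halima Hoffmann. So Nuri Kowalski's skip-level manager is Halima Hoffmann.

Halima Hoffmann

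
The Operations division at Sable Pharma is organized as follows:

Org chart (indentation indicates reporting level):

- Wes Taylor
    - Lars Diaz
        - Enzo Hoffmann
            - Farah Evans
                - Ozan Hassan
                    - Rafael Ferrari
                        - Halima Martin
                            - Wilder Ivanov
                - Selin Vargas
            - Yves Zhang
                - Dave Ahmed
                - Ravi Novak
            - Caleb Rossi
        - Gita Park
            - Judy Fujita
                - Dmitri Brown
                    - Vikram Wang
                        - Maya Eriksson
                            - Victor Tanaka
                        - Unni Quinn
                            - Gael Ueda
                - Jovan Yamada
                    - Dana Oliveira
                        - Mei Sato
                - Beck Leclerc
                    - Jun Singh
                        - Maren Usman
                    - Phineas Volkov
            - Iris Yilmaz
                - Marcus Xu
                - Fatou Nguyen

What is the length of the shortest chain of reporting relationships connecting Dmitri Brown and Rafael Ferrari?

Dmitri Brown is 3 levels below Lars Diaz, and Rafael Ferrari is 4 levels below Lars Diaz (their lowest common manager). The shortest path runs up from Dmitri Brown to Lars Diaz and back down to Rafael Ferrari: 3 + 4 = 7 links.

7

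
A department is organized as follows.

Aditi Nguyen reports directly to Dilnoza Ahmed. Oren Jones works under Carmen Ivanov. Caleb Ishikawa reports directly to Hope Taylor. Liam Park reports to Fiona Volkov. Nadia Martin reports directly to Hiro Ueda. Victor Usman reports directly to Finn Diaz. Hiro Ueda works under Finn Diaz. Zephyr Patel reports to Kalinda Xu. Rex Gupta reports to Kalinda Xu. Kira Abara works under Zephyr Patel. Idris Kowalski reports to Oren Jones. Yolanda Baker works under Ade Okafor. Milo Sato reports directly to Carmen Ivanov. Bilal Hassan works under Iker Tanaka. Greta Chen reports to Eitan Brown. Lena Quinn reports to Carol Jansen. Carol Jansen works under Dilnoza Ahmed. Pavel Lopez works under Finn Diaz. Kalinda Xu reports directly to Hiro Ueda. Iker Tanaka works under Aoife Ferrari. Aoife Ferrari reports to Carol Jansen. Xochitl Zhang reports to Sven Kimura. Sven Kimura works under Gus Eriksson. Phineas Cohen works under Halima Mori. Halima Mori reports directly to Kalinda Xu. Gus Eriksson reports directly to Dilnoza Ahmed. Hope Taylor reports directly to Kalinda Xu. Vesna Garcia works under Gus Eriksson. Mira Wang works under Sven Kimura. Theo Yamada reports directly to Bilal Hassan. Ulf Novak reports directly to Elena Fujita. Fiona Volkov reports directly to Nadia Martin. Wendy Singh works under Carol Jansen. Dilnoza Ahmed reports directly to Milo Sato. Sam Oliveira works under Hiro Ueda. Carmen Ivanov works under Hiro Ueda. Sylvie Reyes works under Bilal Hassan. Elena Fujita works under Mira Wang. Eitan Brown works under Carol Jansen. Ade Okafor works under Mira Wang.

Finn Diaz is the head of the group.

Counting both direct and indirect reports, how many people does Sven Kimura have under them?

6

Sven Kimura directly manages Mira Wang, Xochitl Zhang. Under Mira Wang: Ade Okafor, Yolanda Baker, Elena Fujita, Ulf Novak (4). Xochitl Zhang has no reports. So Sven Kimura's organization is 2 direct reports plus everyone under them: 5 + 1 = 6.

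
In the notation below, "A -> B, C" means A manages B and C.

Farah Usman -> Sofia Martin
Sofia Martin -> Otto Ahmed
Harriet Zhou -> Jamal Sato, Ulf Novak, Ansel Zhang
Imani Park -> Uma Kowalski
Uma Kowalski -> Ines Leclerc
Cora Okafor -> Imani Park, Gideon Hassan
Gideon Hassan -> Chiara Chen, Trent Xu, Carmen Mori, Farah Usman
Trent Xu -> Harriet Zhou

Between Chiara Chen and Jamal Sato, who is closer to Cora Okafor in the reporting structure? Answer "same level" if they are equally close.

Chiara Chen is 2 levels below Cora Okafor; Jamal Sato is 4. Chiara Chen is higher.

Chiara Chen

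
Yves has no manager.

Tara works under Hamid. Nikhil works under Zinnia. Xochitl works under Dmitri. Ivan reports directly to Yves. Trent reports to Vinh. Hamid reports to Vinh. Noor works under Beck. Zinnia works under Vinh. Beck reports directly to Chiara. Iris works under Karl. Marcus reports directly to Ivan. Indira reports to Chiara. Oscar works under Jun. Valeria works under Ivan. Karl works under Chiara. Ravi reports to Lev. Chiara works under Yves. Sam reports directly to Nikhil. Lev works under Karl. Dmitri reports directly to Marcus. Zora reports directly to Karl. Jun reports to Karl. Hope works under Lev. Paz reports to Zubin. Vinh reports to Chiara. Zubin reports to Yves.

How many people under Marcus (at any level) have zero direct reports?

The only person in Marcus's organization with no one reporting to them is Xochitl. That is 1.

1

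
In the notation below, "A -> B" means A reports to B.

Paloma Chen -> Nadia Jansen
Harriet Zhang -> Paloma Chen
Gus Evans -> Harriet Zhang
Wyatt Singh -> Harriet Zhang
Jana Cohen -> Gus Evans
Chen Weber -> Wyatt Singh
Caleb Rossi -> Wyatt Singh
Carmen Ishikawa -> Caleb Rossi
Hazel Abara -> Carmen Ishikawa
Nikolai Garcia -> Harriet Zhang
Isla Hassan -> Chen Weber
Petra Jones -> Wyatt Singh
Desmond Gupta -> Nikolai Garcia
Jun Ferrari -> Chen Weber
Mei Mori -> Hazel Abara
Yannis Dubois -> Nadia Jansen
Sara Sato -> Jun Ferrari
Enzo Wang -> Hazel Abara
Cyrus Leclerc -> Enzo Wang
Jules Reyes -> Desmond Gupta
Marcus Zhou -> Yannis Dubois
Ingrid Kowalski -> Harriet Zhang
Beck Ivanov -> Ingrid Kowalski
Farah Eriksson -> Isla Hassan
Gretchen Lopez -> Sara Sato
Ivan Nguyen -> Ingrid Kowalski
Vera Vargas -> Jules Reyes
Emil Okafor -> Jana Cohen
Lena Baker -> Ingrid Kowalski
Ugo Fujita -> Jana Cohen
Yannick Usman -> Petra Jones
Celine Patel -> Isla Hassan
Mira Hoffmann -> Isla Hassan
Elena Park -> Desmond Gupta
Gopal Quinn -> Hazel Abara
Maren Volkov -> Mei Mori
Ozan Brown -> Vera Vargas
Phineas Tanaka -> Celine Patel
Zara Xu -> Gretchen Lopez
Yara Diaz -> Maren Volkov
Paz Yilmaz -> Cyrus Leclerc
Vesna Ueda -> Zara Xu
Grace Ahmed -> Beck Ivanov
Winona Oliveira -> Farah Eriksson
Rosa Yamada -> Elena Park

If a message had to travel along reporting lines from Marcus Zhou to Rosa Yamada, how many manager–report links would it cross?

8

Marcus Zhou is 2 levels below Nadia Jansen, and Rosa Yamada is 6 levels below Nadia Jansen (their lowest common manager). The shortest path runs up from Marcus Zhou to Nadia Jansen and back down to Rosa Yamada: 2 + 6 = 8 links.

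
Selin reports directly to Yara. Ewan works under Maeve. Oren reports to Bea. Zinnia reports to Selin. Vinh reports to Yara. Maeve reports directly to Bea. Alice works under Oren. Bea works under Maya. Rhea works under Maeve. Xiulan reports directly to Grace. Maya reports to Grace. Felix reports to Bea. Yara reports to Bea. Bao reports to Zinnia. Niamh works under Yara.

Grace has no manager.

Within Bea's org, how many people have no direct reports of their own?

The people in Bea's organization with no one reporting to them are Rhea, Ewan, Felix, Alice, Vinh, Niamh, Bao. That is 7.

7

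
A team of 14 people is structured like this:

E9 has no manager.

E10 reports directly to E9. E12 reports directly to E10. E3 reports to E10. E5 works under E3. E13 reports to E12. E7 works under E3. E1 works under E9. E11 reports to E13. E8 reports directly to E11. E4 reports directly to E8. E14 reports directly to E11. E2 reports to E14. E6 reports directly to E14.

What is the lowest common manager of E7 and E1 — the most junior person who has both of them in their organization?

E9

E7's chain of managers is E3, E10, E9. E1's chain of managers is E9. The first manager that appears in both chains is E9.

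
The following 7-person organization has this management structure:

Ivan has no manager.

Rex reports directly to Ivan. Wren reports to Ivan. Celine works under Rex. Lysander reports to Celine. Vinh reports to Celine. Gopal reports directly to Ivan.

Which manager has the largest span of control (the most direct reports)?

Direct-report counts: Ivan has 3; Rex has 1; Celine has 2. The largest is 3, held by Ivan.

Ivan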